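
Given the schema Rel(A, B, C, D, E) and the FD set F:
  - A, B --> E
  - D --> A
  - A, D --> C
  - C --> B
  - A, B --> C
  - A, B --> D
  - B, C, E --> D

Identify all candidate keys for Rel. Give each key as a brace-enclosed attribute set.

{D}⁺ = {A, B, C, D, E}, which is every attribute, so {D} is a candidate key.
{A, B}⁺ = {A, B, C, D, E}, which is every attribute, so {A, B} is a candidate key.
{A, C}⁺ = {A, B, C, D, E}, which is every attribute, so {A, C} is a candidate key.
{C, E}⁺ = {A, B, C, D, E}, which is every attribute, so {C, E} is a candidate key.
No proper subset of any of these is a key, and no other minimal superkey exists.

{A, B}, {A, C}, {C, E}, {D}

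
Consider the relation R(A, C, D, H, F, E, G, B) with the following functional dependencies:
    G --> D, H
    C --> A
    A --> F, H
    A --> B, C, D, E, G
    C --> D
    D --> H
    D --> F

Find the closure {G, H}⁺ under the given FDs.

Start with {G, H}.
G --> D, H applies; add {D} → now {D, G, H}.
D --> F applies; add {F} → now {D, F, G, H}.
No further FD applies.

{D, F, G, H}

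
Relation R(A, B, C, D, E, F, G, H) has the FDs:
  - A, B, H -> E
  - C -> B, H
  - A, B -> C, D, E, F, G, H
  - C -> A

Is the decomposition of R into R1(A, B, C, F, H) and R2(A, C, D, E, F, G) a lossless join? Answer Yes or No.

Common attributes: {A, C, F}; their closure is {A, B, C, D, E, F, G, H}.
This includes all of R1, so the common attributes are a superkey of R1 — the join is lossless.

Yes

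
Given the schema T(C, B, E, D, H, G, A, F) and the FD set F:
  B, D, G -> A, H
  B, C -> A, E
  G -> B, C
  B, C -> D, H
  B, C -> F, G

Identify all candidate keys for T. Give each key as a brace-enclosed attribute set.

{B, C}, {G}

Closure of {G} is {A, B, C, D, E, F, G, H}, the whole schema; {G} is a candidate key.
Closure of {B, C} is {A, B, C, D, E, F, G, H}, the whole schema; {B, C} is a candidate key.
Any other superkey properly contains one of these, so there are no further candidate keys.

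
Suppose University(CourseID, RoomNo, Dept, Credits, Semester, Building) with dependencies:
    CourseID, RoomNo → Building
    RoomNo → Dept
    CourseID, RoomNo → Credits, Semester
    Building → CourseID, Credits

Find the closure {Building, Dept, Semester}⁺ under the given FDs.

Start with {Building, Dept, Semester}.
Building → CourseID, Credits applies; add {CourseID, Credits} → now {Building, CourseID, Credits, Dept, Semester}.
No further FD applies.

{Building, CourseID, Credits, Dept, Semester}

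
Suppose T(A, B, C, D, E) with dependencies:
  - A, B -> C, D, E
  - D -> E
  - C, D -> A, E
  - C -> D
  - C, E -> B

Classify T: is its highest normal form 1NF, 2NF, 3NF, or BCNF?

Candidate keys: {A, B}, {C}. Prime attributes: {A, B, C}.
D -> E breaks BCNF: {D}⁺ = {D, E}, so {D} is not a superkey.
Because {E} is non-prime and the left side of D -> E is not a superkey, the relation is not in 3NF.
No non-prime attribute depends on a proper subset of any candidate key, so 2NF holds.

2NF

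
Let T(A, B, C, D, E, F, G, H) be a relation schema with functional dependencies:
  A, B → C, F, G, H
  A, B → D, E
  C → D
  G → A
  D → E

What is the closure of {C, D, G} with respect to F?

{A, C, D, E, G}

Start with {C, D, G}.
G → A applies; add {A} → now {A, C, D, G}.
D → E applies; add {E} → now {A, C, D, E, G}.
No further FD applies.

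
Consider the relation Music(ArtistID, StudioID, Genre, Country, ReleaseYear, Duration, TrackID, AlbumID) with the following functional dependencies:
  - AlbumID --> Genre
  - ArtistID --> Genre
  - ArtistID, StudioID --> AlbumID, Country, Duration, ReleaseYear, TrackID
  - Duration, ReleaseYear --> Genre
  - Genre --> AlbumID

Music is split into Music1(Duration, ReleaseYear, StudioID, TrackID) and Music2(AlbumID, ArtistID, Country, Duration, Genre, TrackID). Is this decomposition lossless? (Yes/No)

No

Common attributes: {Duration, TrackID}; their closure is {Duration, TrackID}.
Music1 ⊄ {Duration, TrackID} and Music2 ⊄ {Duration, TrackID}, so the split is lossy.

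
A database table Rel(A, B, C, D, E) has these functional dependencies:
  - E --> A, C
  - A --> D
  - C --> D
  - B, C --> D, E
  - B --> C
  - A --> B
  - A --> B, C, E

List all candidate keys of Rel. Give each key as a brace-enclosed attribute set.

{A}, {B}, {E}

Closure of {A} is {A, B, C, D, E}, the whole schema; {A} is a candidate key.
Closure of {B} is {A, B, C, D, E}, the whole schema; {B} is a candidate key.
Closure of {E} is {A, B, C, D, E}, the whole schema; {E} is a candidate key.
These are minimal and exhaustive — every other superkey contains one of them.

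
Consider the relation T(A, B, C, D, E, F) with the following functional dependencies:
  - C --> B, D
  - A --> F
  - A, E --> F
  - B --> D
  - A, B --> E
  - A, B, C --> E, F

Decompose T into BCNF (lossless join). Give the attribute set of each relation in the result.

{A, C, E}; {A, F}; {B, C}; {B, D}

Candidate key of the original relation: {A, C}.
Within {A, B, C, D, E, F}: {C}⁺ ∩ {A, B, C, D, E, F} = {B, C, D}, not the whole set, so C --> B, D violates BCNF; decompose into {B, C, D} and {A, C, E, F}.
Within {B, C, D}: {B}⁺ ∩ {B, C, D} = {B, D}, not the whole set, so B --> D violates BCNF; decompose into {B, D} and {B, C}.
{B, D} has no BCNF violation.
{B, C} has no BCNF violation.
Within {A, C, E, F}: {A}⁺ ∩ {A, C, E, F} = {A, F}, not the whole set, so A --> F violates BCNF; decompose into {A, F} and {A, C, E}.
{A, F} has no BCNF violation.
{A, C, E} has no BCNF violation.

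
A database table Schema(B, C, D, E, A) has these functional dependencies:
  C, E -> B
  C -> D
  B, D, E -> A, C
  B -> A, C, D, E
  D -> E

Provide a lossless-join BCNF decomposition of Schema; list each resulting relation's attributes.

Candidate keys of the original relation: {B}, {C}.
In {A, B, C, D, E}, {D} is not a superkey ({D}⁺ restricted to this set is {D, E}), so split on D -> E into {D, E} and {A, B, C, D}.
{D, E}: every determinant is a superkey — BCNF.
{A, B, C, D}: every determinant is a superkey — BCNF.

{A, B, C, D}; {D, E}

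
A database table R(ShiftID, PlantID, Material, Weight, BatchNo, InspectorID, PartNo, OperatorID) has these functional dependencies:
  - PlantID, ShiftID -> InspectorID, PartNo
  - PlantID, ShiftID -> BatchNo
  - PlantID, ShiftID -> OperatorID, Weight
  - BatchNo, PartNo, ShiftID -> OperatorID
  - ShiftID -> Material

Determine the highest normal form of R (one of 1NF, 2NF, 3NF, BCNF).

1NF

Candidate key: {PlantID, ShiftID}. Prime attributes: {PlantID, ShiftID}.
For BatchNo, PartNo, ShiftID -> OperatorID we have {BatchNo, PartNo, ShiftID}⁺ = {BatchNo, Material, OperatorID, PartNo, ShiftID}; {BatchNo, PartNo, ShiftID} is not a superkey, so BCNF fails.
Because {OperatorID} is non-prime and the left side of BatchNo, PartNo, ShiftID -> OperatorID is not a superkey, the relation is not in 3NF.
The proper key subset {ShiftID} of {PlantID, ShiftID} determines non-prime {Material}, so the relation is not even in 2NF.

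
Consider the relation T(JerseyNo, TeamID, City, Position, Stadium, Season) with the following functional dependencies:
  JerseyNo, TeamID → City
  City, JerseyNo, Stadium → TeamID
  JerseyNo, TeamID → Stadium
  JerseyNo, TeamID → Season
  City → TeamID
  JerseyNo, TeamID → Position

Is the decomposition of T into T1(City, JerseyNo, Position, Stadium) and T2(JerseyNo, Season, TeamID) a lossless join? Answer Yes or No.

No

T1 ∩ T2 = {JerseyNo}; its closure under F is {JerseyNo}.
T1 ⊄ {JerseyNo} and T2 ⊄ {JerseyNo}, so the split is lossy.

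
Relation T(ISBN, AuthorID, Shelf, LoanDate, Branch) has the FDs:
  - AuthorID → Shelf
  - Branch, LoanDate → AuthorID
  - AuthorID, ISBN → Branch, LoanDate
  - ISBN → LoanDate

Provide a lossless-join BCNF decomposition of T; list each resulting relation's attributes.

{AuthorID, Branch, LoanDate}; {AuthorID, Shelf}; {Branch, ISBN}; {ISBN, LoanDate}

Candidate keys of the original relation: {AuthorID, ISBN}, {Branch, ISBN}.
Within {AuthorID, Branch, ISBN, LoanDate, Shelf}: {AuthorID}⁺ ∩ {AuthorID, Branch, ISBN, LoanDate, Shelf} = {AuthorID, Shelf}, not the whole set, so AuthorID → Shelf violates BCNF; decompose into {AuthorID, Shelf} and {AuthorID, Branch, ISBN, LoanDate}.
{AuthorID, Shelf}: every determinant is a superkey — BCNF.
Within {AuthorID, Branch, ISBN, LoanDate}: {Branch, LoanDate}⁺ ∩ {AuthorID, Branch, ISBN, LoanDate} = {AuthorID, Branch, LoanDate}, not the whole set, so Branch, LoanDate → AuthorID violates BCNF; decompose into {AuthorID, Branch, LoanDate} and {Branch, ISBN, LoanDate}.
{AuthorID, Branch, LoanDate}: every determinant is a superkey — BCNF.
Within {Branch, ISBN, LoanDate}: {ISBN}⁺ ∩ {Branch, ISBN, LoanDate} = {ISBN, LoanDate}, not the whole set, so ISBN → LoanDate violates BCNF; decompose into {ISBN, LoanDate} and {Branch, ISBN}.
{ISBN, LoanDate}: every determinant is a superkey — BCNF.
{Branch, ISBN}: every determinant is a superkey — BCNF.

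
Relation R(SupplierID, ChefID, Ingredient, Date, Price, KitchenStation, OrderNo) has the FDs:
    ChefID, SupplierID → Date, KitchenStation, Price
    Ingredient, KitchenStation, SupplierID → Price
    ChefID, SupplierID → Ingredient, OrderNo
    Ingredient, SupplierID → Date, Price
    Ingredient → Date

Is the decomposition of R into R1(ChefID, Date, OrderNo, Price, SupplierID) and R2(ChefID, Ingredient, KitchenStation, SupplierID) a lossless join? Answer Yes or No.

Yes

R1 ∩ R2 = {ChefID, SupplierID}; its closure under F is {ChefID, Date, Ingredient, KitchenStation, OrderNo, Price, SupplierID}.
This includes all of R1, so the common attributes are a superkey of R1 — the join is lossless.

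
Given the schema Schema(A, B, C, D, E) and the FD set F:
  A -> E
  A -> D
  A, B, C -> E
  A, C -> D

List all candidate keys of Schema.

No FD produces {A, B, C}, so they must be in every candidate key.
{A, B, C}⁺ = {A, B, C, D, E}, which is every attribute, so {A, B, C} is a candidate key.
No other minimal set has full closure, so this is the only candidate key.

{A, B, C}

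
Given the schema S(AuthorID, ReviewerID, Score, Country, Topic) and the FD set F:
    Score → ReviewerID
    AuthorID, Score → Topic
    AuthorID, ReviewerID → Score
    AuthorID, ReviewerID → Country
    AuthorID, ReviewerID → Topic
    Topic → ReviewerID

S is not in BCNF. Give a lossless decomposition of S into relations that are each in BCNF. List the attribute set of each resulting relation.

Candidate keys of the original relation: {AuthorID, ReviewerID}, {AuthorID, Score}, {AuthorID, Topic}.
Within {AuthorID, Country, ReviewerID, Score, Topic}: {Score}⁺ ∩ {AuthorID, Country, ReviewerID, Score, Topic} = {ReviewerID, Score}, not the whole set, so Score → ReviewerID violates BCNF; decompose into {ReviewerID, Score} and {AuthorID, Country, Score, Topic}.
{ReviewerID, Score} is in BCNF.
{AuthorID, Country, Score, Topic} is in BCNF.

{AuthorID, Country, Score, Topic}; {ReviewerID, Score}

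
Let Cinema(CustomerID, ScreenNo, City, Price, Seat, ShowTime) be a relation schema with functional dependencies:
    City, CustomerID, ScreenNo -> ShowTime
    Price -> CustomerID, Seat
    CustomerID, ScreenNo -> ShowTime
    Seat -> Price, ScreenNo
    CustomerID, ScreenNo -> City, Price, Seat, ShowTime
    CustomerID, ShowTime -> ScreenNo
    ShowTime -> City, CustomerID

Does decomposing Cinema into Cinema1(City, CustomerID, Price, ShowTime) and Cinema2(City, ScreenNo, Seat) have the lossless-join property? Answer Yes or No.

No

The shared attributes are {City} and {City}⁺ = {City}.
Cinema1 ⊄ {City} and Cinema2 ⊄ {City}, so the split is lossy.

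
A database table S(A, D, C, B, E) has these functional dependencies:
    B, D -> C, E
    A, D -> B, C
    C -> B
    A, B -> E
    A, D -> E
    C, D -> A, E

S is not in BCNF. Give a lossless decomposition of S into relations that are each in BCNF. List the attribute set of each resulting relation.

{A, C, D}; {A, C, E}; {B, C}

Candidate keys of the original relation: {A, D}, {B, D}, {C, D}.
Within {A, B, C, D, E}: {C}⁺ ∩ {A, B, C, D, E} = {B, C}, not the whole set, so C -> B violates BCNF; decompose into {B, C} and {A, C, D, E}.
{B, C}: every determinant is a superkey — BCNF.
Within {A, C, D, E}: {A, C}⁺ ∩ {A, C, D, E} = {A, C, E}, not the whole set, so A, C -> E violates BCNF; decompose into {A, C, E} and {A, C, D}.
{A, C, E}: every determinant is a superkey — BCNF.
{A, C, D}: every determinant is a superkey — BCNF.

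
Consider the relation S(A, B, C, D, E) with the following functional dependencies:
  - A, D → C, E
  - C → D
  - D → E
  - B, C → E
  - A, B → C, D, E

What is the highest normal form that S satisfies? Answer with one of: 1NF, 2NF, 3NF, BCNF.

2NF

Candidate key: {A, B}. Prime attributes: {A, B}.
A, D → C, E breaks BCNF: {A, D}⁺ = {A, C, D, E}, so {A, D} is not a superkey.
Because {C, E} are non-prime and the left side of A, D → C, E is not a superkey, the relation is not in 3NF.
No proper subset of a key has a non-prime attribute in its closure, so there is no partial dependency; 2NF holds.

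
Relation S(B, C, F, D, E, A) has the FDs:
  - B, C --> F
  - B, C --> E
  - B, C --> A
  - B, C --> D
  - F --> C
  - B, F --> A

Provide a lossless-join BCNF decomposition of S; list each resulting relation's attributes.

{A, B, D, E, F}; {C, F}

Candidate keys of the original relation: {B, C}, {B, F}.
In {A, B, C, D, E, F}, {F} is not a superkey ({F}⁺ restricted to this set is {C, F}), so split on F --> C into {C, F} and {A, B, D, E, F}.
{C, F}: every determinant is a superkey — BCNF.
{A, B, D, E, F}: every determinant is a superkey — BCNF.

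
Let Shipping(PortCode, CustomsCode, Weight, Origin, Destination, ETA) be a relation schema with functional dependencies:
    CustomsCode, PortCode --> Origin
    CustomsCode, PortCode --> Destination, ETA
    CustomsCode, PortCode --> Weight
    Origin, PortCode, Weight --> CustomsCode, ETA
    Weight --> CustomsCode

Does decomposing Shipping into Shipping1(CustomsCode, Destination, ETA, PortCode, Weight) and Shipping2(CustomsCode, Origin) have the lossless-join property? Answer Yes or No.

Shipping1 ∩ Shipping2 = {CustomsCode}; its closure under F is {CustomsCode}.
The closure covers neither Shipping1 nor Shipping2 entirely; the join is not lossless.

No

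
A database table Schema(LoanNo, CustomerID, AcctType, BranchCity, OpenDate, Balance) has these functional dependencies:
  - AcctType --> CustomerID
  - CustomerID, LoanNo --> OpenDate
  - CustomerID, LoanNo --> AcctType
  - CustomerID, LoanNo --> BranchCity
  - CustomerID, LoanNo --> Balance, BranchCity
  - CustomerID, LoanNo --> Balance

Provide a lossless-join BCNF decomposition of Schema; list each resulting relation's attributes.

Candidate keys of the original relation: {AcctType, LoanNo}, {CustomerID, LoanNo}.
In {AcctType, Balance, BranchCity, CustomerID, LoanNo, OpenDate}, {AcctType} is not a superkey ({AcctType}⁺ restricted to this set is {AcctType, CustomerID}), so split on AcctType --> CustomerID into {AcctType, CustomerID} and {AcctType, Balance, BranchCity, LoanNo, OpenDate}.
{AcctType, CustomerID} has no BCNF violation.
{AcctType, Balance, BranchCity, LoanNo, OpenDate} has no BCNF violation.

{AcctType, Balance, BranchCity, LoanNo, OpenDate}; {AcctType, CustomerID}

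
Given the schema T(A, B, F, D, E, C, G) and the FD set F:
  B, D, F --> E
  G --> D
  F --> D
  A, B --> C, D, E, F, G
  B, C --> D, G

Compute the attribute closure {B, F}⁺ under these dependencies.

{B, D, E, F}

Start with {B, F}.
F --> D applies; add {D} → now {B, D, F}.
B, D, F --> E applies; add {E} → now {B, D, E, F}.
No further FD applies.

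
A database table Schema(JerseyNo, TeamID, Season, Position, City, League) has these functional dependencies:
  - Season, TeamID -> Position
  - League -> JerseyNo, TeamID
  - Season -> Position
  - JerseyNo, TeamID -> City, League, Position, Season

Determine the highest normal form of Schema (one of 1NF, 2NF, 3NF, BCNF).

2NF

Candidate keys: {JerseyNo, TeamID}, {League}. Prime attributes: {JerseyNo, League, TeamID}.
Season, TeamID -> Position: {Season, TeamID}⁺ = {Position, Season, TeamID}, which is not all of the attributes, so the left side is not a superkey — BCNF is violated.
Season, TeamID -> Position determines the non-prime attribute {Position} from a non-superkey — 3NF is violated.
No non-prime attribute depends on a proper subset of any candidate key, so 2NF holds.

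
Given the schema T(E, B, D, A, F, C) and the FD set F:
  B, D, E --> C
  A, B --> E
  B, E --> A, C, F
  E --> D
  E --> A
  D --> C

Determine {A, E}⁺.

{A, C, D, E}

Start with {A, E}.
E --> D applies; add {D} → now {A, D, E}.
D --> C applies; add {C} → now {A, C, D, E}.
No further FD applies.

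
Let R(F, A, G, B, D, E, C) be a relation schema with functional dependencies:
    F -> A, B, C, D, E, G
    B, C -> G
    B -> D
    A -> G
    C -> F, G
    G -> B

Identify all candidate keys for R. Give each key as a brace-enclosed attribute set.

{C}, {F}

{C}⁺ = {A, B, C, D, E, F, G}, which is every attribute, so {C} is a candidate key.
{F}⁺ = {A, B, C, D, E, F, G}, which is every attribute, so {F} is a candidate key.
These are minimal and exhaustive — every other superkey contains one of them.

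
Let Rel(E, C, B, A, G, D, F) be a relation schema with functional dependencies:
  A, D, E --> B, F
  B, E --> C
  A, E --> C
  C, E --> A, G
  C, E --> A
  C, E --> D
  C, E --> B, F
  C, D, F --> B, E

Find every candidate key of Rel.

{A, E}, {B, E}, {C, D, F}, {C, E}

{A, E}⁺ = {A, B, C, D, E, F, G}, which is every attribute, so {A, E} is a candidate key.
{B, E}⁺ = {A, B, C, D, E, F, G}, which is every attribute, so {B, E} is a candidate key.
{C, E}⁺ = {A, B, C, D, E, F, G}, which is every attribute, so {C, E} is a candidate key.
{C, D, F}⁺ = {A, B, C, D, E, F, G}, which is every attribute, so {C, D, F} is a candidate key.
Any other superkey properly contains one of these, so there are no further candidate keys.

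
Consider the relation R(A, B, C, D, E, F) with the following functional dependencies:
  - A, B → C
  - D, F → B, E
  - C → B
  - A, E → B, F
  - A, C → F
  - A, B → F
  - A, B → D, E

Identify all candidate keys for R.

Attributes never on any right-hand side: {A} — every candidate key must contain it.
{A, B}⁺ = {A, B, C, D, E, F} — all of the relation — so {A, B} is a candidate key.
{A, C}⁺ = {A, B, C, D, E, F} — all of the relation — so {A, C} is a candidate key.
{A, E}⁺ = {A, B, C, D, E, F} — all of the relation — so {A, E} is a candidate key.
{A, D, F}⁺ = {A, B, C, D, E, F} — all of the relation — so {A, D, F} is a candidate key.
No proper subset of any of these is a key, and no other minimal superkey exists.

{A, B}, {A, C}, {A, D, F}, {A, E}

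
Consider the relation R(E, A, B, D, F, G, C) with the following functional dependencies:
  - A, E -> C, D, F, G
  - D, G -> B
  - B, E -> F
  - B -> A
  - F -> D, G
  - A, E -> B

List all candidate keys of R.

No FD produces {E}, so it must be in every candidate key.
{A, E}⁺ = {A, B, C, D, E, F, G}, which is every attribute, so {A, E} is a candidate key.
{B, E}⁺ = {A, B, C, D, E, F, G}, which is every attribute, so {B, E} is a candidate key.
{E, F}⁺ = {A, B, C, D, E, F, G}, which is every attribute, so {E, F} is a candidate key.
{D, E, G}⁺ = {A, B, C, D, E, F, G}, which is every attribute, so {D, E, G} is a candidate key.
No proper subset of any of these is a key, and no other minimal superkey exists.

{A, E}, {B, E}, {D, E, G}, {E, F}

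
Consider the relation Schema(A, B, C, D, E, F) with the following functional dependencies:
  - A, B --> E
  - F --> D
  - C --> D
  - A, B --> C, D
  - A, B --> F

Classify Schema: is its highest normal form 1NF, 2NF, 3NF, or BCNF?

2NF

Candidate key: {A, B}. Prime attributes: {A, B}.
F --> D: {F}⁺ = {D, F}, which is not all of the attributes, so the left side is not a superkey — BCNF is violated.
Because {D} is non-prime and the left side of F --> D is not a superkey, the relation is not in 3NF.
No proper subset of a key has a non-prime attribute in its closure, so there is no partial dependency; 2NF holds.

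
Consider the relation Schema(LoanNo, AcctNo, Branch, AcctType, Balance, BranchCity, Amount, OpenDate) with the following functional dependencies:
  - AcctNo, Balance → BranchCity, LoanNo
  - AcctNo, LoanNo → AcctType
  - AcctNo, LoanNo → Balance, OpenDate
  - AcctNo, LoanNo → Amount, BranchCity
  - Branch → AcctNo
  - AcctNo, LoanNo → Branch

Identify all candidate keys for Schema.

{AcctNo, Balance}⁺ = {AcctNo, AcctType, Amount, Balance, Branch, BranchCity, LoanNo, OpenDate} — all of the relation — so {AcctNo, Balance} is a candidate key.
{AcctNo, LoanNo}⁺ = {AcctNo, AcctType, Amount, Balance, Branch, BranchCity, LoanNo, OpenDate} — all of the relation — so {AcctNo, LoanNo} is a candidate key.
{Balance, Branch}⁺ = {AcctNo, AcctType, Amount, Balance, Branch, BranchCity, LoanNo, OpenDate} — all of the relation — so {Balance, Branch} is a candidate key.
{Branch, LoanNo}⁺ = {AcctNo, AcctType, Amount, Balance, Branch, BranchCity, LoanNo, OpenDate} — all of the relation — so {Branch, LoanNo} is a candidate key.
No proper subset of any of these is a key, and no other minimal superkey exists.

{AcctNo, Balance}, {AcctNo, LoanNo}, {Balance, Branch}, {Branch, LoanNo}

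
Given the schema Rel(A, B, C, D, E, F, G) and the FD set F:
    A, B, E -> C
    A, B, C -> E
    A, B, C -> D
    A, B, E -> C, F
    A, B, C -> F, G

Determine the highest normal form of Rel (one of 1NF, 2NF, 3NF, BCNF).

BCNF

Candidate keys: {A, B, C}, {A, B, E}. Prime attributes: {A, B, C, E}.
Every FD has a superkey on the left, so the relation is in BCNF.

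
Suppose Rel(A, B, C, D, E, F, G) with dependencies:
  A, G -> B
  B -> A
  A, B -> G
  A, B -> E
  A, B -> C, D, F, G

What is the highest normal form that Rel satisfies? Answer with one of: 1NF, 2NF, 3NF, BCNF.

Candidate keys: {A, G}, {B}. Prime attributes: {A, B, G}.
Every FD has a superkey on the left, so the relation is in BCNF.

BCNF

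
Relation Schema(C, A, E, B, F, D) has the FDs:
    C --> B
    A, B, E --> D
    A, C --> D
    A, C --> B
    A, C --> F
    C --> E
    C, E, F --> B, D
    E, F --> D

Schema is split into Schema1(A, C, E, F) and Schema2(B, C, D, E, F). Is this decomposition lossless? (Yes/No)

Yes

The shared attributes are {C, E, F} and {C, E, F}⁺ = {B, C, D, E, F}.
This includes all of Schema2, so the common attributes are a superkey of Schema2 — the join is lossless.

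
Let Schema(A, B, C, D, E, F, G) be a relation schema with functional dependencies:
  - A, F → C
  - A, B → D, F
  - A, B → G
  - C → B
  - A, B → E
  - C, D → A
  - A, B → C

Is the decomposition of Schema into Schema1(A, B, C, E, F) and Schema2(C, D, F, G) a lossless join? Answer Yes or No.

No

Common attributes: {C, F}; their closure is {B, C, F}.
Neither Schema1 nor Schema2 is contained in that closure, so the decomposition is lossy.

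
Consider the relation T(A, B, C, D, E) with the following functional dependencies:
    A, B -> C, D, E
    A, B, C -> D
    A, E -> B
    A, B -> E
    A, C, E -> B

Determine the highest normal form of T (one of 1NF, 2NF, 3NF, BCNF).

BCNF

Candidate keys: {A, B}, {A, E}. Prime attributes: {A, B, E}.
Every FD has a superkey on the left, so the relation is in BCNF.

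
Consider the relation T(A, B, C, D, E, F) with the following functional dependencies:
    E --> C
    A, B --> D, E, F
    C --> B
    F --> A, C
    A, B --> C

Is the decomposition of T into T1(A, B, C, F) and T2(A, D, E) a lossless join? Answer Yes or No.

The shared attributes are {A} and {A}⁺ = {A}.
T1 ⊄ {A} and T2 ⊄ {A}, so the split is lossy.

No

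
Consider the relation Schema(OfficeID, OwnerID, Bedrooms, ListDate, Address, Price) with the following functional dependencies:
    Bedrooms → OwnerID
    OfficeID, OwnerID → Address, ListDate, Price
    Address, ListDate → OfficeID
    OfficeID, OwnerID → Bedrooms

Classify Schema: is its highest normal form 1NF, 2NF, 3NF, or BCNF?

3NF

Candidate keys: {Address, Bedrooms, ListDate}, {Address, ListDate, OwnerID}, {Bedrooms, OfficeID}, {OfficeID, OwnerID}. Prime attributes: {Address, Bedrooms, ListDate, OfficeID, OwnerID}.
Bedrooms → OwnerID: {Bedrooms}⁺ = {Bedrooms, OwnerID}, which is not all of the attributes, so the left side is not a superkey — BCNF is violated.
Its right-hand attributes {OwnerID} are all prime, as are those of every other non-superkey FD — the relation is in 3NF.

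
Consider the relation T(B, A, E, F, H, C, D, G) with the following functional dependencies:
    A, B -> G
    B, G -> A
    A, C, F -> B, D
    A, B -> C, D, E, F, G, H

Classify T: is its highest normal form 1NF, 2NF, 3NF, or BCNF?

Candidate keys: {A, B}, {A, C, F}, {B, G}. Prime attributes: {A, B, C, F, G}.
Every FD has a superkey on the left, so the relation is in BCNF.

BCNF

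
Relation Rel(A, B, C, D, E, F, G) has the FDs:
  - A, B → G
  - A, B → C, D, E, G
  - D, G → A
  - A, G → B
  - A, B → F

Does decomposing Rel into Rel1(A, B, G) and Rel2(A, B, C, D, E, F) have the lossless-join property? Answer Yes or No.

Yes

Common attributes: {A, B}; their closure is {A, B, C, D, E, F, G}.
Rel1 is contained in that closure, so Rel1 ∩ Rel2 → Rel1 holds and the join is lossless.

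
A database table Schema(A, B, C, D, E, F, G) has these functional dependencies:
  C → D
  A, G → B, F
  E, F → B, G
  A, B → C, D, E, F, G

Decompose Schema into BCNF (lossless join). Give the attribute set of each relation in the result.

Candidate keys of the original relation: {A, B}, {A, E, F}, {A, G}.
Within {A, B, C, D, E, F, G}: {C}⁺ ∩ {A, B, C, D, E, F, G} = {C, D}, not the whole set, so C → D violates BCNF; decompose into {C, D} and {A, B, C, E, F, G}.
{C, D}: every determinant is a superkey — BCNF.
Within {A, B, C, E, F, G}: {E, F}⁺ ∩ {A, B, C, E, F, G} = {B, E, F, G}, not the whole set, so E, F → B, G violates BCNF; decompose into {B, E, F, G} and {A, C, E, F}.
{B, E, F, G}: every determinant is a superkey — BCNF.
{A, C, E, F}: every determinant is a superkey — BCNF.

{A, C, E, F}; {B, E, F, G}; {C, D}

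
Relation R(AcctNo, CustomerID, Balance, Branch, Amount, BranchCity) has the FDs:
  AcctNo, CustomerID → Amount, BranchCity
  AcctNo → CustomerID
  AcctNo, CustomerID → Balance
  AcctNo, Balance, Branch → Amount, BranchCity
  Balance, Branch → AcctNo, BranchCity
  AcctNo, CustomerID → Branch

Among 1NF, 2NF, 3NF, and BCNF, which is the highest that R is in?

Candidate keys: {AcctNo}, {Balance, Branch}. Prime attributes: {AcctNo, Balance, Branch}.
Each dependency's left side is a superkey — BCNF holds.

BCNF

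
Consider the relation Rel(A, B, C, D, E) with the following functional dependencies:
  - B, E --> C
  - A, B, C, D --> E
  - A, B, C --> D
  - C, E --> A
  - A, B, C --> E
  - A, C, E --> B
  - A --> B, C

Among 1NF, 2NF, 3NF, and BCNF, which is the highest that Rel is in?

Candidate keys: {A}, {B, E}, {C, E}. Prime attributes: {A, B, C, E}.
Every FD has a superkey on the left, so the relation is in BCNF.

BCNF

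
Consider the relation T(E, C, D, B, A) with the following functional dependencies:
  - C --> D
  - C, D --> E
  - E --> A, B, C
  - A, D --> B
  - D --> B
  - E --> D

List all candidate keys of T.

Closure of {C} is {A, B, C, D, E}, the whole schema; {C} is a candidate key.
Closure of {E} is {A, B, C, D, E}, the whole schema; {E} is a candidate key.
Any other superkey properly contains one of these, so there are no further candidate keys.

{C}, {E}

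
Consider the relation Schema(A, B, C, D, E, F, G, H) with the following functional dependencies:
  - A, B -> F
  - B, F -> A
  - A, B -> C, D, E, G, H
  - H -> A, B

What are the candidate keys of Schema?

{H}⁺ = {A, B, C, D, E, F, G, H}, which is every attribute, so {H} is a candidate key.
{A, B}⁺ = {A, B, C, D, E, F, G, H}, which is every attribute, so {A, B} is a candidate key.
{B, F}⁺ = {A, B, C, D, E, F, G, H}, which is every attribute, so {B, F} is a candidate key.
No proper subset of any of these is a key, and no other minimal superkey exists.

{A, B}, {B, F}, {H}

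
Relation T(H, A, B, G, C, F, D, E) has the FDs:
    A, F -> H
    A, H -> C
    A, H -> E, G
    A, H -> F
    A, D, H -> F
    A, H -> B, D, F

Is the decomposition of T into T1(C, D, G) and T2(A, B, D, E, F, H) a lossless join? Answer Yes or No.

No

Common attributes: {D}; their closure is {D}.
The closure covers neither T1 nor T2 entirely; the join is not lossless.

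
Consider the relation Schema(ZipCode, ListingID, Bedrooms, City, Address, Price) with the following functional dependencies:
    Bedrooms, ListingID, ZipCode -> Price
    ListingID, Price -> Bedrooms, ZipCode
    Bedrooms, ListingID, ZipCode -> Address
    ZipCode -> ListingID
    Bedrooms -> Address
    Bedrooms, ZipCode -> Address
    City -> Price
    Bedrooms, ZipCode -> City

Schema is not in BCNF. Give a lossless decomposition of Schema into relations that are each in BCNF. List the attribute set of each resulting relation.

Candidate keys of the original relation: {Bedrooms, ZipCode}, {City, ListingID}, {City, ZipCode}, {ListingID, Price}, {Price, ZipCode}.
Within {Address, Bedrooms, City, ListingID, Price, ZipCode}: {ZipCode}⁺ ∩ {Address, Bedrooms, City, ListingID, Price, ZipCode} = {ListingID, ZipCode}, not the whole set, so ZipCode -> ListingID violates BCNF; decompose into {ListingID, ZipCode} and {Address, Bedrooms, City, Price, ZipCode}.
{ListingID, ZipCode}: every determinant is a superkey — BCNF.
Within {Address, Bedrooms, City, Price, ZipCode}: {Bedrooms}⁺ ∩ {Address, Bedrooms, City, Price, ZipCode} = {Address, Bedrooms}, not the whole set, so Bedrooms -> Address violates BCNF; decompose into {Address, Bedrooms} and {Bedrooms, City, Price, ZipCode}.
{Address, Bedrooms}: every determinant is a superkey — BCNF.
Within {Bedrooms, City, Price, ZipCode}: {City}⁺ ∩ {Bedrooms, City, Price, ZipCode} = {City, Price}, not the whole set, so City -> Price violates BCNF; decompose into {City, Price} and {Bedrooms, City, ZipCode}.
{City, Price}: every determinant is a superkey — BCNF.
{Bedrooms, City, ZipCode}: every determinant is a superkey — BCNF.

{Address, Bedrooms}; {Bedrooms, City, ZipCode}; {City, Price}; {ListingID, ZipCode}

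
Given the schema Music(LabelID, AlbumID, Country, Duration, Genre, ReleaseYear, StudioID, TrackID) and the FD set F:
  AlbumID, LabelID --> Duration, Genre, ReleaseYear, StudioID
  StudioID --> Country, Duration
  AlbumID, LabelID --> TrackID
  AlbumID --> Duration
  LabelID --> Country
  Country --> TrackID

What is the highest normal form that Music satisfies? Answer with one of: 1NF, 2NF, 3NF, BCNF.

Candidate key: {AlbumID, LabelID}. Prime attributes: {AlbumID, LabelID}.
StudioID --> Country, Duration breaks BCNF: {StudioID}⁺ = {Country, Duration, StudioID, TrackID}, so {StudioID} is not a superkey.
StudioID --> Country, Duration determines the non-prime attributes {Country, Duration} from a non-superkey — 3NF is violated.
Since {AlbumID} ⊂ {AlbumID, LabelID} and {AlbumID}⁺ ⊇ {Duration} with {Duration} non-prime, there is a partial dependency; 2NF fails.

1NF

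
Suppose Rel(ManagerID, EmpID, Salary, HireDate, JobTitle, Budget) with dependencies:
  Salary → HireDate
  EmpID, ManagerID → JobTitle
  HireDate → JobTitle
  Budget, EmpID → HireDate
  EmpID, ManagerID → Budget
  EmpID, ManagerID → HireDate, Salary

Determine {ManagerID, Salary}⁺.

Start with {ManagerID, Salary}.
Salary → HireDate applies; add {HireDate} → now {HireDate, ManagerID, Salary}.
HireDate → JobTitle applies; add {JobTitle} → now {HireDate, JobTitle, ManagerID, Salary}.
No further FD applies.

{HireDate, JobTitle, ManagerID, Salary}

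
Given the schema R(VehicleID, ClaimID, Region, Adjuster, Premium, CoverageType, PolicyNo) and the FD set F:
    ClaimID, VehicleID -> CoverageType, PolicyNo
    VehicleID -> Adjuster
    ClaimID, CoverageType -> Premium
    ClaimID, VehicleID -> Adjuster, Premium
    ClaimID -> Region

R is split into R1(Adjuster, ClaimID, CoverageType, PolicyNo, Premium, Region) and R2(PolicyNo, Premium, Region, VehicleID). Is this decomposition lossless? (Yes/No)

No

The shared attributes are {PolicyNo, Premium, Region} and {PolicyNo, Premium, Region}⁺ = {PolicyNo, Premium, Region}.
R1 ⊄ {PolicyNo, Premium, Region} and R2 ⊄ {PolicyNo, Premium, Region}, so the split is lossy.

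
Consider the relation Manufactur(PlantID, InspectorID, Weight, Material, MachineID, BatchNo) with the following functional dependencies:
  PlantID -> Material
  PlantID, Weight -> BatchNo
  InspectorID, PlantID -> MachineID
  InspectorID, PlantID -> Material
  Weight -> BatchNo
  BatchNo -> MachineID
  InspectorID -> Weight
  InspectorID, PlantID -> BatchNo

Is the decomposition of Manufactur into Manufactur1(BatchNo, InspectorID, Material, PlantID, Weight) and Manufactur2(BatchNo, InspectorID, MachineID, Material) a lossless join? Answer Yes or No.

Common attributes: {BatchNo, InspectorID, Material}; their closure is {BatchNo, InspectorID, MachineID, Material, Weight}.
This includes all of Manufactur2, so the common attributes are a superkey of Manufactur2 — the join is lossless.

Yes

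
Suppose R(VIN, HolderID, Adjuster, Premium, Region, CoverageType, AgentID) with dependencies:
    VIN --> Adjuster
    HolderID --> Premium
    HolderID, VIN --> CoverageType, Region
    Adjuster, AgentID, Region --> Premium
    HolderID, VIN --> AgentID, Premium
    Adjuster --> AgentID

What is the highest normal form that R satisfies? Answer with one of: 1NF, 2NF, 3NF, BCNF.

1NF

Candidate key: {HolderID, VIN}. Prime attributes: {HolderID, VIN}.
For VIN --> Adjuster we have {VIN}⁺ = {Adjuster, AgentID, VIN}; {VIN} is not a superkey, so BCNF fails.
Because {Adjuster} is non-prime and the left side of VIN --> Adjuster is not a superkey, the relation is not in 3NF.
{HolderID} is a proper subset of the key {HolderID, VIN}, and {HolderID}⁺ contains the non-prime attribute {Premium} — a partial dependency, so 2NF is violated.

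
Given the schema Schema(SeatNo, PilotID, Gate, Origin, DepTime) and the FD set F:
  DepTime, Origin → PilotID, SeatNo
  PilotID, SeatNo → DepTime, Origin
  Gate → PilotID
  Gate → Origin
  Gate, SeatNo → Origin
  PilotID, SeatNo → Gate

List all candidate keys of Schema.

{DepTime, Gate}, {DepTime, Origin}, {Gate, SeatNo}, {PilotID, SeatNo}

{DepTime, Gate} is a candidate key since {DepTime, Gate}⁺ = {DepTime, Gate, Origin, PilotID, SeatNo} covers every attribute.
{DepTime, Origin} is a candidate key since {DepTime, Origin}⁺ = {DepTime, Gate, Origin, PilotID, SeatNo} covers every attribute.
{Gate, SeatNo} is a candidate key since {Gate, SeatNo}⁺ = {DepTime, Gate, Origin, PilotID, SeatNo} covers every attribute.
{PilotID, SeatNo} is a candidate key since {PilotID, SeatNo}⁺ = {DepTime, Gate, Origin, PilotID, SeatNo} covers every attribute.
Any other superkey properly contains one of these, so there are no further candidate keys.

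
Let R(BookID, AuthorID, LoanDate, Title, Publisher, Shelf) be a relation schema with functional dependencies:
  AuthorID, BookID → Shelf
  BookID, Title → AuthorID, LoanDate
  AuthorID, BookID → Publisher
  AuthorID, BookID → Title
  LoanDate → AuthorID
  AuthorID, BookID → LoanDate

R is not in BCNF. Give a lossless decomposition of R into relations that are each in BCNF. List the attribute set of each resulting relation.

Candidate keys of the original relation: {AuthorID, BookID}, {BookID, LoanDate}, {BookID, Title}.
{AuthorID, BookID, LoanDate, Publisher, Shelf, Title}: {LoanDate} determines {AuthorID, LoanDate} here but is not a superkey — split on LoanDate → AuthorID, giving {AuthorID, LoanDate} and {BookID, LoanDate, Publisher, Shelf, Title}.
{AuthorID, LoanDate}: every determinant is a superkey — BCNF.
{BookID, LoanDate, Publisher, Shelf, Title}: every determinant is a superkey — BCNF.

{AuthorID, LoanDate}; {BookID, LoanDate, Publisher, Shelf, Title}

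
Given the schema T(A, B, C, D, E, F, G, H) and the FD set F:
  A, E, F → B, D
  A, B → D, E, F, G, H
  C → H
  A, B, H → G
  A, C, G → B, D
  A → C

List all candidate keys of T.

{A, B}, {A, E, F}, {A, G}

No FD produces {A}, so it must be in every candidate key.
{A, B}⁺ = {A, B, C, D, E, F, G, H}, which is every attribute, so {A, B} is a candidate key.
{A, G}⁺ = {A, B, C, D, E, F, G, H}, which is every attribute, so {A, G} is a candidate key.
{A, E, F}⁺ = {A, B, C, D, E, F, G, H}, which is every attribute, so {A, E, F} is a candidate key.
No proper subset of any of these is a key, and no other minimal superkey exists.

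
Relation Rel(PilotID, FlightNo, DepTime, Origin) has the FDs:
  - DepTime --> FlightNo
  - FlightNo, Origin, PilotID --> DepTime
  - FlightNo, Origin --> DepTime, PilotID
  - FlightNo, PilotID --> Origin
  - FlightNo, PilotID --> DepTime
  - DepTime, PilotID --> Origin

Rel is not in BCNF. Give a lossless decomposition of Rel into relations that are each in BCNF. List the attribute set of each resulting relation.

Candidate keys of the original relation: {DepTime, Origin}, {DepTime, PilotID}, {FlightNo, Origin}, {FlightNo, PilotID}.
{DepTime, FlightNo, Origin, PilotID}: {DepTime} determines {DepTime, FlightNo} here but is not a superkey — split on DepTime --> FlightNo, giving {DepTime, FlightNo} and {DepTime, Origin, PilotID}.
{DepTime, FlightNo} is in BCNF.
{DepTime, Origin, PilotID} is in BCNF.

{DepTime, FlightNo}; {DepTime, Origin, PilotID}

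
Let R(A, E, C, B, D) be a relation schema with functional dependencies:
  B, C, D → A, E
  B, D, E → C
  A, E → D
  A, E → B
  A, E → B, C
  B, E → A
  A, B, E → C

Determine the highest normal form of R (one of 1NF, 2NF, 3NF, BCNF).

BCNF

Candidate keys: {A, E}, {B, C, D}, {B, E}. Prime attributes: {A, B, C, D, E}.
Every FD has a superkey on the left, so the relation is in BCNF.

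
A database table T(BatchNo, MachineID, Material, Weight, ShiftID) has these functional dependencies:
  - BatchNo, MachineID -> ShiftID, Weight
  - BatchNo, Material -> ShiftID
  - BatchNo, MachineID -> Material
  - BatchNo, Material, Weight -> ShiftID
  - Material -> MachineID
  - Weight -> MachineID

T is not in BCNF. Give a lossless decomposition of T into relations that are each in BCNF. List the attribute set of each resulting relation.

{BatchNo, Material, ShiftID, Weight}; {MachineID, Material}

Candidate keys of the original relation: {BatchNo, MachineID}, {BatchNo, Material}, {BatchNo, Weight}.
Within {BatchNo, MachineID, Material, ShiftID, Weight}: {Material}⁺ ∩ {BatchNo, MachineID, Material, ShiftID, Weight} = {MachineID, Material}, not the whole set, so Material -> MachineID violates BCNF; decompose into {MachineID, Material} and {BatchNo, Material, ShiftID, Weight}.
{MachineID, Material} is in BCNF.
{BatchNo, Material, ShiftID, Weight} is in BCNF.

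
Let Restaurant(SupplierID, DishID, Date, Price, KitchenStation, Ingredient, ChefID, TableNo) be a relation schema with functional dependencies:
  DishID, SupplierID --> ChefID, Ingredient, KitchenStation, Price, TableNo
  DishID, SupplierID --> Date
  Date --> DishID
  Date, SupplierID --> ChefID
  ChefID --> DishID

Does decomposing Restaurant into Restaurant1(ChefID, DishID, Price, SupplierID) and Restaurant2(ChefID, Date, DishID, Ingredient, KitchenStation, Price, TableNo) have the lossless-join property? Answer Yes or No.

No

Restaurant1 ∩ Restaurant2 = {ChefID, DishID, Price}; its closure under F is {ChefID, DishID, Price}.
Neither Restaurant1 nor Restaurant2 is contained in that closure, so the decomposition is lossy.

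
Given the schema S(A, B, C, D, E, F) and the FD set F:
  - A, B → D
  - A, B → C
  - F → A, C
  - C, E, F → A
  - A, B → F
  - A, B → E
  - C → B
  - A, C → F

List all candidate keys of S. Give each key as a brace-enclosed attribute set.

{A, B}, {A, C}, {F}

{F} is a candidate key since {F}⁺ = {A, B, C, D, E, F} covers every attribute.
{A, B} is a candidate key since {A, B}⁺ = {A, B, C, D, E, F} covers every attribute.
{A, C} is a candidate key since {A, C}⁺ = {A, B, C, D, E, F} covers every attribute.
Any other superkey properly contains one of these, so there are no further candidate keys.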